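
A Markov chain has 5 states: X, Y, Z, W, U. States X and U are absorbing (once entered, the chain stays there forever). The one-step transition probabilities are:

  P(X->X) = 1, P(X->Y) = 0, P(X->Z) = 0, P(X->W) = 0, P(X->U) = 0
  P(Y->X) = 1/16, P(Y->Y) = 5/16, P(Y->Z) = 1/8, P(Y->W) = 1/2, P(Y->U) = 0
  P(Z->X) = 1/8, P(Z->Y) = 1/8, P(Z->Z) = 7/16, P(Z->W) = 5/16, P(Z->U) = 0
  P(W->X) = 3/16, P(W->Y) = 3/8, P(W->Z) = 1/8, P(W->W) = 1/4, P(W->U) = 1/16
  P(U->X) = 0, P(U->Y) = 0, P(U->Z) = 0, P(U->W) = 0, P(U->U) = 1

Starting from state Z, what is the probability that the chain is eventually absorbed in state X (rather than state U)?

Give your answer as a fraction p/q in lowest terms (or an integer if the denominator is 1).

Answer: 435/506

Derivation:
Let a_i = P(absorbed in X | start in state i).
Boundary conditions: a_X = 1, a_U = 0.
For each transient state i, a_i = sum_j P(i->j) * a_j:
  a_Y = 1/16*a_X + 5/16*a_Y + 1/8*a_Z + 1/2*a_W + 0*a_U
  a_Z = 1/8*a_X + 1/8*a_Y + 7/16*a_Z + 5/16*a_W + 0*a_U
  a_W = 3/16*a_X + 3/8*a_Y + 1/8*a_Z + 1/4*a_W + 1/16*a_U

Substituting a_X = 1 and a_U = 0, rearrange to (I - Q) a = r where r[i] = P(i -> X):
  [11/16, -1/8, -1/2] . (a_Y, a_Z, a_W) = 1/16
  [-1/8, 9/16, -5/16] . (a_Y, a_Z, a_W) = 1/8
  [-3/8, -1/8, 3/4] . (a_Y, a_Z, a_W) = 3/16

Solving yields:
  a_Y = 212/253
  a_Z = 435/506
  a_W = 411/506

Starting state is Z, so the absorption probability is a_Z = 435/506.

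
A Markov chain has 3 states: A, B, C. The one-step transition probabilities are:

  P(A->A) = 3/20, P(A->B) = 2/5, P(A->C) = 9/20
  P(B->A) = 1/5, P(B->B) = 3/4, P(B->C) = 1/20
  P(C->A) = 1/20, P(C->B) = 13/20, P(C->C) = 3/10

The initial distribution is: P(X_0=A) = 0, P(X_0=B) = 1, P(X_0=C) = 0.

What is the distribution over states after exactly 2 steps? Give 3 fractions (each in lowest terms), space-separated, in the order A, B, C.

Answer: 73/400 27/40 57/400

Derivation:
Propagating the distribution step by step (d_{t+1} = d_t * P):
d_0 = (A=0, B=1, C=0)
  d_1[A] = 0*3/20 + 1*1/5 + 0*1/20 = 1/5
  d_1[B] = 0*2/5 + 1*3/4 + 0*13/20 = 3/4
  d_1[C] = 0*9/20 + 1*1/20 + 0*3/10 = 1/20
d_1 = (A=1/5, B=3/4, C=1/20)
  d_2[A] = 1/5*3/20 + 3/4*1/5 + 1/20*1/20 = 73/400
  d_2[B] = 1/5*2/5 + 3/4*3/4 + 1/20*13/20 = 27/40
  d_2[C] = 1/5*9/20 + 3/4*1/20 + 1/20*3/10 = 57/400
d_2 = (A=73/400, B=27/40, C=57/400)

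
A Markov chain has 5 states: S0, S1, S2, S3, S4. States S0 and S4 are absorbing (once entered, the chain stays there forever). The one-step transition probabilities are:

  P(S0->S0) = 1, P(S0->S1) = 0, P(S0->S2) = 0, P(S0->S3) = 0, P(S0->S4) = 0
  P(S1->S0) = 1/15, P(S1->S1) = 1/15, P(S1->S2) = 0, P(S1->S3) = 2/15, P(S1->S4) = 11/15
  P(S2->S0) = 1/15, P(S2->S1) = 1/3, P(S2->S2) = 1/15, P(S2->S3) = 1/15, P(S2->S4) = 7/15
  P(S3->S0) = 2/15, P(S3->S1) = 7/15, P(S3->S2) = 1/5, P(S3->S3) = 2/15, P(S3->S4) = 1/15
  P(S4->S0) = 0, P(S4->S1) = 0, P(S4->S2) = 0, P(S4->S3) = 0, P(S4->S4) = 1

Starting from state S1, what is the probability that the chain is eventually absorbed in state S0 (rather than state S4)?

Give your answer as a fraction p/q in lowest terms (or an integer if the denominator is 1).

Answer: 241/2280

Derivation:
Let a_i = P(absorbed in S0 | start in state i).
Boundary conditions: a_S0 = 1, a_S4 = 0.
For each transient state i, a_i = sum_j P(i->j) * a_j:
  a_S1 = 1/15*a_S0 + 1/15*a_S1 + 0*a_S2 + 2/15*a_S3 + 11/15*a_S4
  a_S2 = 1/15*a_S0 + 1/3*a_S1 + 1/15*a_S2 + 1/15*a_S3 + 7/15*a_S4
  a_S3 = 2/15*a_S0 + 7/15*a_S1 + 1/5*a_S2 + 2/15*a_S3 + 1/15*a_S4

Substituting a_S0 = 1 and a_S4 = 0, rearrange to (I - Q) a = r where r[i] = P(i -> S0):
  [14/15, 0, -2/15] . (a_S1, a_S2, a_S3) = 1/15
  [-1/3, 14/15, -1/15] . (a_S1, a_S2, a_S3) = 1/15
  [-7/15, -1/5, 13/15] . (a_S1, a_S2, a_S3) = 2/15

Solving yields:
  a_S1 = 241/2280
  a_S2 = 12/95
  a_S3 = 547/2280

Starting state is S1, so the absorption probability is a_S1 = 241/2280.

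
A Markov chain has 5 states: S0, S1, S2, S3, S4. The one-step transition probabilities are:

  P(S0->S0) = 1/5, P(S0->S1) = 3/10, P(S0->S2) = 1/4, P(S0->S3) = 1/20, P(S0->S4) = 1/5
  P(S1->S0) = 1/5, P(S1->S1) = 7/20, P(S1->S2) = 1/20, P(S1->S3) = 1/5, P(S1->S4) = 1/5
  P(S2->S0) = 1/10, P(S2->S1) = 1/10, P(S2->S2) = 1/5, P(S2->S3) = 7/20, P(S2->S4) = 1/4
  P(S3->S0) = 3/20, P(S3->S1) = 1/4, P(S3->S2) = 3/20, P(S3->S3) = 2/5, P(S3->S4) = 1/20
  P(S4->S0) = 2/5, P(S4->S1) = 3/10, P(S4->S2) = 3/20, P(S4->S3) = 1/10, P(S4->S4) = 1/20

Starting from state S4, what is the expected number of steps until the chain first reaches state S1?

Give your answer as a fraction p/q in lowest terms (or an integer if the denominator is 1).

Let h_i = expected steps to first reach S1 from state i.
Boundary: h_S1 = 0.
First-step equations for the other states:
  h_S0 = 1 + 1/5*h_S0 + 3/10*h_S1 + 1/4*h_S2 + 1/20*h_S3 + 1/5*h_S4
  h_S2 = 1 + 1/10*h_S0 + 1/10*h_S1 + 1/5*h_S2 + 7/20*h_S3 + 1/4*h_S4
  h_S3 = 1 + 3/20*h_S0 + 1/4*h_S1 + 3/20*h_S2 + 2/5*h_S3 + 1/20*h_S4
  h_S4 = 1 + 2/5*h_S0 + 3/10*h_S1 + 3/20*h_S2 + 1/10*h_S3 + 1/20*h_S4

Substituting h_S1 = 0 and rearranging gives the linear system (I - Q) h = 1:
  [4/5, -1/4, -1/20, -1/5] . (h_S0, h_S2, h_S3, h_S4) = 1
  [-1/10, 4/5, -7/20, -1/4] . (h_S0, h_S2, h_S3, h_S4) = 1
  [-3/20, -3/20, 3/5, -1/20] . (h_S0, h_S2, h_S3, h_S4) = 1
  [-2/5, -3/20, -1/10, 19/20] . (h_S0, h_S2, h_S3, h_S4) = 1

Solving yields:
  h_S0 = 33050/8253
  h_S2 = 39785/8253
  h_S3 = 34675/8253
  h_S4 = 3615/917

Starting state is S4, so the expected hitting time is h_S4 = 3615/917.

Answer: 3615/917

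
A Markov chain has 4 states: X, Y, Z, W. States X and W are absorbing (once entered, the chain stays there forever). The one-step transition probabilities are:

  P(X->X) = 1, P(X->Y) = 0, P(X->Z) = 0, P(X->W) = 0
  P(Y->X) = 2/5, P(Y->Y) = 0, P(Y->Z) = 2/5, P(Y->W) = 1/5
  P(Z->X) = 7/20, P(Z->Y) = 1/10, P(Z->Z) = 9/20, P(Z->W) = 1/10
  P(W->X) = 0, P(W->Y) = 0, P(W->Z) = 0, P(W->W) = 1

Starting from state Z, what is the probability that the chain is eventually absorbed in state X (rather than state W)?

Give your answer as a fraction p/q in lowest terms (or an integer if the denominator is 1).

Answer: 13/17

Derivation:
Let a_i = P(absorbed in X | start in state i).
Boundary conditions: a_X = 1, a_W = 0.
For each transient state i, a_i = sum_j P(i->j) * a_j:
  a_Y = 2/5*a_X + 0*a_Y + 2/5*a_Z + 1/5*a_W
  a_Z = 7/20*a_X + 1/10*a_Y + 9/20*a_Z + 1/10*a_W

Substituting a_X = 1 and a_W = 0, rearrange to (I - Q) a = r where r[i] = P(i -> X):
  [1, -2/5] . (a_Y, a_Z) = 2/5
  [-1/10, 11/20] . (a_Y, a_Z) = 7/20

Solving yields:
  a_Y = 12/17
  a_Z = 13/17

Starting state is Z, so the absorption probability is a_Z = 13/17.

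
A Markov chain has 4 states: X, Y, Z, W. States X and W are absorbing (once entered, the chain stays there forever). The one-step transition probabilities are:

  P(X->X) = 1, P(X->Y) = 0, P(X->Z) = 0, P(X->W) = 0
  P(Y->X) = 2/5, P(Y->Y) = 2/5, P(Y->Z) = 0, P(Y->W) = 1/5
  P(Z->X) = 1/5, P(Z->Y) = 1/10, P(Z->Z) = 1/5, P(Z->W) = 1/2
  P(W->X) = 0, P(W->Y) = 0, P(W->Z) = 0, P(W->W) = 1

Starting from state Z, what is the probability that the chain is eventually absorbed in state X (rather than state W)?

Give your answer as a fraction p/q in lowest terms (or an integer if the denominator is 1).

Let a_i = P(absorbed in X | start in state i).
Boundary conditions: a_X = 1, a_W = 0.
For each transient state i, a_i = sum_j P(i->j) * a_j:
  a_Y = 2/5*a_X + 2/5*a_Y + 0*a_Z + 1/5*a_W
  a_Z = 1/5*a_X + 1/10*a_Y + 1/5*a_Z + 1/2*a_W

Substituting a_X = 1 and a_W = 0, rearrange to (I - Q) a = r where r[i] = P(i -> X):
  [3/5, 0] . (a_Y, a_Z) = 2/5
  [-1/10, 4/5] . (a_Y, a_Z) = 1/5

Solving yields:
  a_Y = 2/3
  a_Z = 1/3

Starting state is Z, so the absorption probability is a_Z = 1/3.

Answer: 1/3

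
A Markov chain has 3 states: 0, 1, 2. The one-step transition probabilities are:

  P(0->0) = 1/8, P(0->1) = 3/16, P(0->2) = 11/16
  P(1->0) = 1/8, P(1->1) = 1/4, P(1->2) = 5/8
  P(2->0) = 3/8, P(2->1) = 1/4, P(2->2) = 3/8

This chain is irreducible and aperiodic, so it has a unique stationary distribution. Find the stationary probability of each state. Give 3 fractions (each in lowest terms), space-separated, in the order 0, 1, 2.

The stationary distribution satisfies pi = pi * P, i.e.:
  pi_0 = 1/8*pi_0 + 1/8*pi_1 + 3/8*pi_2
  pi_1 = 3/16*pi_0 + 1/4*pi_1 + 1/4*pi_2
  pi_2 = 11/16*pi_0 + 5/8*pi_1 + 3/8*pi_2
with normalization: pi_0 + pi_1 + pi_2 = 1.

Using the first 2 balance equations plus normalization, the linear system A*pi = b is:
  [-7/8, 1/8, 3/8] . pi = 0
  [3/16, -3/4, 1/4] . pi = 0
  [1, 1, 1] . pi = 1

Solving yields:
  pi_0 = 20/79
  pi_1 = 37/158
  pi_2 = 81/158

Verification (pi * P):
  20/79*1/8 + 37/158*1/8 + 81/158*3/8 = 20/79 = pi_0  (ok)
  20/79*3/16 + 37/158*1/4 + 81/158*1/4 = 37/158 = pi_1  (ok)
  20/79*11/16 + 37/158*5/8 + 81/158*3/8 = 81/158 = pi_2  (ok)

Answer: 20/79 37/158 81/158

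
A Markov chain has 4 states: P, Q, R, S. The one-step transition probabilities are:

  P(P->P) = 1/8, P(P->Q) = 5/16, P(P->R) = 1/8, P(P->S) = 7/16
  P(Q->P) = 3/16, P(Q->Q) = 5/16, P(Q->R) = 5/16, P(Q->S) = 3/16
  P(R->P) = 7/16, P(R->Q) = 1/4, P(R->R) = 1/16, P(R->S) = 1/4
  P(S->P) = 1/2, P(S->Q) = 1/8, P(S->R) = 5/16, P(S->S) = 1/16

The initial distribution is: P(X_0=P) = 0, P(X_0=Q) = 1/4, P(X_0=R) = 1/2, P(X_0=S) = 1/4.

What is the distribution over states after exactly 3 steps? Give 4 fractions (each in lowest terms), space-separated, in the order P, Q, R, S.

Propagating the distribution step by step (d_{t+1} = d_t * P):
d_0 = (P=0, Q=1/4, R=1/2, S=1/4)
  d_1[P] = 0*1/8 + 1/4*3/16 + 1/2*7/16 + 1/4*1/2 = 25/64
  d_1[Q] = 0*5/16 + 1/4*5/16 + 1/2*1/4 + 1/4*1/8 = 15/64
  d_1[R] = 0*1/8 + 1/4*5/16 + 1/2*1/16 + 1/4*5/16 = 3/16
  d_1[S] = 0*7/16 + 1/4*3/16 + 1/2*1/4 + 1/4*1/16 = 3/16
d_1 = (P=25/64, Q=15/64, R=3/16, S=3/16)
  d_2[P] = 25/64*1/8 + 15/64*3/16 + 3/16*7/16 + 3/16*1/2 = 275/1024
  d_2[Q] = 25/64*5/16 + 15/64*5/16 + 3/16*1/4 + 3/16*1/8 = 17/64
  d_2[R] = 25/64*1/8 + 15/64*5/16 + 3/16*1/16 + 3/16*5/16 = 197/1024
  d_2[S] = 25/64*7/16 + 15/64*3/16 + 3/16*1/4 + 3/16*1/16 = 35/128
d_2 = (P=275/1024, Q=17/64, R=197/1024, S=35/128)
  d_3[P] = 275/1024*1/8 + 17/64*3/16 + 197/1024*7/16 + 35/128*1/2 = 4985/16384
  d_3[Q] = 275/1024*5/16 + 17/64*5/16 + 197/1024*1/4 + 35/128*1/8 = 4083/16384
  d_3[R] = 275/1024*1/8 + 17/64*5/16 + 197/1024*1/16 + 35/128*5/16 = 3507/16384
  d_3[S] = 275/1024*7/16 + 17/64*3/16 + 197/1024*1/4 + 35/128*1/16 = 3809/16384
d_3 = (P=4985/16384, Q=4083/16384, R=3507/16384, S=3809/16384)

Answer: 4985/16384 4083/16384 3507/16384 3809/16384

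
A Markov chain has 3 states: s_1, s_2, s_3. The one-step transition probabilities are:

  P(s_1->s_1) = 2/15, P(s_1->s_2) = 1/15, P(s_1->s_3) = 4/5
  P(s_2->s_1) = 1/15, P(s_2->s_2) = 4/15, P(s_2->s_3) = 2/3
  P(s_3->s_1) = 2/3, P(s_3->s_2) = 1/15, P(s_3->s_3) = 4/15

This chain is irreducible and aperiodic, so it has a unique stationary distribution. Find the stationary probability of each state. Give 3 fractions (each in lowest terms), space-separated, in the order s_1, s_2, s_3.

The stationary distribution satisfies pi = pi * P, i.e.:
  pi_s_1 = 2/15*pi_s_1 + 1/15*pi_s_2 + 2/3*pi_s_3
  pi_s_2 = 1/15*pi_s_1 + 4/15*pi_s_2 + 1/15*pi_s_3
  pi_s_3 = 4/5*pi_s_1 + 2/3*pi_s_2 + 4/15*pi_s_3
with normalization: pi_s_1 + pi_s_2 + pi_s_3 = 1.

Using the first 2 balance equations plus normalization, the linear system A*pi = b is:
  [-13/15, 1/15, 2/3] . pi = 0
  [1/15, -11/15, 1/15] . pi = 0
  [1, 1, 1] . pi = 1

Solving yields:
  pi_s_1 = 37/92
  pi_s_2 = 1/12
  pi_s_3 = 71/138

Verification (pi * P):
  37/92*2/15 + 1/12*1/15 + 71/138*2/3 = 37/92 = pi_s_1  (ok)
  37/92*1/15 + 1/12*4/15 + 71/138*1/15 = 1/12 = pi_s_2  (ok)
  37/92*4/5 + 1/12*2/3 + 71/138*4/15 = 71/138 = pi_s_3  (ok)

Answer: 37/92 1/12 71/138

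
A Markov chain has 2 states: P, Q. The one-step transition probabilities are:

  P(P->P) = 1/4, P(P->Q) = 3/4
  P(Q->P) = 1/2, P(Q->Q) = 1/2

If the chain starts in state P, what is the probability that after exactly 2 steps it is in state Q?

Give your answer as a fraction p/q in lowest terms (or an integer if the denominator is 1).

Computing P^2 by repeated multiplication:
P^1 =
  P: [1/4, 3/4]
  Q: [1/2, 1/2]
P^2 =
  P: [7/16, 9/16]
  Q: [3/8, 5/8]

(P^2)[P -> Q] = 9/16

Answer: 9/16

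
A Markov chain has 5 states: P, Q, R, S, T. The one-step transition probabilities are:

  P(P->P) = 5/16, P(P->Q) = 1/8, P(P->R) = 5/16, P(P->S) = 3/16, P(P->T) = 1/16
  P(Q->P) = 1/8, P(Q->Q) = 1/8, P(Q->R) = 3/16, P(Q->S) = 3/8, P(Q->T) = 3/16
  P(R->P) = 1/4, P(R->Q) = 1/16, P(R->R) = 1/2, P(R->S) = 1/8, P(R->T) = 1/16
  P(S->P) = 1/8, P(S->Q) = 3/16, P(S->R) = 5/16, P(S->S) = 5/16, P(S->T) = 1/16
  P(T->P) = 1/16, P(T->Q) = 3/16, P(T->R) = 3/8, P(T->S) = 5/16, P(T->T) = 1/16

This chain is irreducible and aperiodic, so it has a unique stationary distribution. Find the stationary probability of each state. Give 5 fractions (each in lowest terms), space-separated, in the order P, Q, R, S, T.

The stationary distribution satisfies pi = pi * P, i.e.:
  pi_P = 5/16*pi_P + 1/8*pi_Q + 1/4*pi_R + 1/8*pi_S + 1/16*pi_T
  pi_Q = 1/8*pi_P + 1/8*pi_Q + 1/16*pi_R + 3/16*pi_S + 3/16*pi_T
  pi_R = 5/16*pi_P + 3/16*pi_Q + 1/2*pi_R + 5/16*pi_S + 3/8*pi_T
  pi_S = 3/16*pi_P + 3/8*pi_Q + 1/8*pi_R + 5/16*pi_S + 5/16*pi_T
  pi_T = 1/16*pi_P + 3/16*pi_Q + 1/16*pi_R + 1/16*pi_S + 1/16*pi_T
with normalization: pi_P + pi_Q + pi_R + pi_S + pi_T = 1.

Using the first 4 balance equations plus normalization, the linear system A*pi = b is:
  [-11/16, 1/8, 1/4, 1/8, 1/16] . pi = 0
  [1/8, -7/8, 1/16, 3/16, 3/16] . pi = 0
  [5/16, 3/16, -1/2, 5/16, 3/8] . pi = 0
  [3/16, 3/8, 1/8, -11/16, 5/16] . pi = 0
  [1, 1, 1, 1, 1] . pi = 1

Solving yields:
  pi_P = 9251/45102
  pi_Q = 5441/45102
  pi_R = 5593/15034
  pi_S = 5066/22551
  pi_T = 3499/45102

Verification (pi * P):
  9251/45102*5/16 + 5441/45102*1/8 + 5593/15034*1/4 + 5066/22551*1/8 + 3499/45102*1/16 = 9251/45102 = pi_P  (ok)
  9251/45102*1/8 + 5441/45102*1/8 + 5593/15034*1/16 + 5066/22551*3/16 + 3499/45102*3/16 = 5441/45102 = pi_Q  (ok)
  9251/45102*5/16 + 5441/45102*3/16 + 5593/15034*1/2 + 5066/22551*5/16 + 3499/45102*3/8 = 5593/15034 = pi_R  (ok)
  9251/45102*3/16 + 5441/45102*3/8 + 5593/15034*1/8 + 5066/22551*5/16 + 3499/45102*5/16 = 5066/22551 = pi_S  (ok)
  9251/45102*1/16 + 5441/45102*3/16 + 5593/15034*1/16 + 5066/22551*1/16 + 3499/45102*1/16 = 3499/45102 = pi_T  (ok)

Answer: 9251/45102 5441/45102 5593/15034 5066/22551 3499/45102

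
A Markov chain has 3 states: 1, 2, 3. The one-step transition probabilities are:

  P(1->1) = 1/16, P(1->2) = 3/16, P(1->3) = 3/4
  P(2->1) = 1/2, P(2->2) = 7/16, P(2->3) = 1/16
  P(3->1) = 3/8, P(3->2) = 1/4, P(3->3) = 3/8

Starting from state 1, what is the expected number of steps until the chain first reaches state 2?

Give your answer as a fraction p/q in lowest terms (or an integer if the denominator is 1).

Answer: 176/39

Derivation:
Let h_i = expected steps to first reach 2 from state i.
Boundary: h_2 = 0.
First-step equations for the other states:
  h_1 = 1 + 1/16*h_1 + 3/16*h_2 + 3/4*h_3
  h_3 = 1 + 3/8*h_1 + 1/4*h_2 + 3/8*h_3

Substituting h_2 = 0 and rearranging gives the linear system (I - Q) h = 1:
  [15/16, -3/4] . (h_1, h_3) = 1
  [-3/8, 5/8] . (h_1, h_3) = 1

Solving yields:
  h_1 = 176/39
  h_3 = 56/13

Starting state is 1, so the expected hitting time is h_1 = 176/39.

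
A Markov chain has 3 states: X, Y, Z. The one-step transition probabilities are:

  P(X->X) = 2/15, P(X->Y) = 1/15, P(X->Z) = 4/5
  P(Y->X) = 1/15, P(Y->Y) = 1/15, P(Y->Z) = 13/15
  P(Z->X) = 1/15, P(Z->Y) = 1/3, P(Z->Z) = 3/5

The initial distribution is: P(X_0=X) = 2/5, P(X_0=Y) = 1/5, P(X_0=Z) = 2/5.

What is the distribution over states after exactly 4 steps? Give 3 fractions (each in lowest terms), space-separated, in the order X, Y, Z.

Answer: 18082/253125 63079/253125 171964/253125

Derivation:
Propagating the distribution step by step (d_{t+1} = d_t * P):
d_0 = (X=2/5, Y=1/5, Z=2/5)
  d_1[X] = 2/5*2/15 + 1/5*1/15 + 2/5*1/15 = 7/75
  d_1[Y] = 2/5*1/15 + 1/5*1/15 + 2/5*1/3 = 13/75
  d_1[Z] = 2/5*4/5 + 1/5*13/15 + 2/5*3/5 = 11/15
d_1 = (X=7/75, Y=13/75, Z=11/15)
  d_2[X] = 7/75*2/15 + 13/75*1/15 + 11/15*1/15 = 82/1125
  d_2[Y] = 7/75*1/15 + 13/75*1/15 + 11/15*1/3 = 59/225
  d_2[Z] = 7/75*4/5 + 13/75*13/15 + 11/15*3/5 = 748/1125
d_2 = (X=82/1125, Y=59/225, Z=748/1125)
  d_3[X] = 82/1125*2/15 + 59/225*1/15 + 748/1125*1/15 = 1207/16875
  d_3[Y] = 82/1125*1/15 + 59/225*1/15 + 748/1125*1/3 = 4117/16875
  d_3[Z] = 82/1125*4/5 + 59/225*13/15 + 748/1125*3/5 = 11551/16875
d_3 = (X=1207/16875, Y=4117/16875, Z=11551/16875)
  d_4[X] = 1207/16875*2/15 + 4117/16875*1/15 + 11551/16875*1/15 = 18082/253125
  d_4[Y] = 1207/16875*1/15 + 4117/16875*1/15 + 11551/16875*1/3 = 63079/253125
  d_4[Z] = 1207/16875*4/5 + 4117/16875*13/15 + 11551/16875*3/5 = 171964/253125
d_4 = (X=18082/253125, Y=63079/253125, Z=171964/253125)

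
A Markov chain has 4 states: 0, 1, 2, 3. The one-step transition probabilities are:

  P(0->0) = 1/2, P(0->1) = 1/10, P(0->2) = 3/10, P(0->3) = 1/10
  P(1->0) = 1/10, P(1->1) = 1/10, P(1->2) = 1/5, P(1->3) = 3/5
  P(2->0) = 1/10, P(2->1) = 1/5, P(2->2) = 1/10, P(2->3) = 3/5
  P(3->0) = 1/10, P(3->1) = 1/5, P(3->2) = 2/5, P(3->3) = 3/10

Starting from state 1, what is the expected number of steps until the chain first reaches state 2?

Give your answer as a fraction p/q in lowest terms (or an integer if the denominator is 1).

Answer: 260/77

Derivation:
Let h_i = expected steps to first reach 2 from state i.
Boundary: h_2 = 0.
First-step equations for the other states:
  h_0 = 1 + 1/2*h_0 + 1/10*h_1 + 3/10*h_2 + 1/10*h_3
  h_1 = 1 + 1/10*h_0 + 1/10*h_1 + 1/5*h_2 + 3/5*h_3
  h_3 = 1 + 1/10*h_0 + 1/5*h_1 + 2/5*h_2 + 3/10*h_3

Substituting h_2 = 0 and rearranging gives the linear system (I - Q) h = 1:
  [1/2, -1/10, -1/10] . (h_0, h_1, h_3) = 1
  [-1/10, 9/10, -3/5] . (h_0, h_1, h_3) = 1
  [-1/10, -1/5, 7/10] . (h_0, h_1, h_3) = 1

Solving yields:
  h_0 = 250/77
  h_1 = 260/77
  h_3 = 20/7

Starting state is 1, so the expected hitting time is h_1 = 260/77.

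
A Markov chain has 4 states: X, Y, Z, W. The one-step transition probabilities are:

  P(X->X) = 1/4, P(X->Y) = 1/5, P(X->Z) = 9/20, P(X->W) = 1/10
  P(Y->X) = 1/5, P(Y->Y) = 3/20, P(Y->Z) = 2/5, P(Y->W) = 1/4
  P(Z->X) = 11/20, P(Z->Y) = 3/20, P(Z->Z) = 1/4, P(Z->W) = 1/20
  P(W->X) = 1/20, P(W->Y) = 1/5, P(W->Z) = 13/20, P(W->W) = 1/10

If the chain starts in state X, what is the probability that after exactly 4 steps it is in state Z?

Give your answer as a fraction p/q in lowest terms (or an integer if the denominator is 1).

Computing P^4 by repeated multiplication:
P^1 =
  X: [1/4, 1/5, 9/20, 1/10]
  Y: [1/5, 3/20, 2/5, 1/4]
  Z: [11/20, 3/20, 1/4, 1/20]
  W: [1/20, 1/5, 13/20, 1/10]
P^2 =
  X: [71/200, 67/400, 37/100, 43/400]
  Y: [5/16, 69/400, 33/80, 41/400]
  Z: [123/400, 9/50, 161/400, 11/100]
  W: [83/200, 63/400, 33/100, 39/400]
P^3 =
  X: [2649/8000, 277/1600, 3113/8000, 853/8000]
  Y: [2757/8000, 683/4000, 607/1600, 421/4000]
  Z: [1359/4000, 1367/8000, 153/400, 171/1600]
  W: [2573/8000, 281/1600, 633/1600, 857/8000]
P^4 =
  X: [53881/160000, 13751/80000, 2463/6400, 8521/80000]
  Y: [13369/40000, 27599/160000, 30931/80000, 17063/160000]
  Z: [53573/160000, 27573/160000, 61813/160000, 17041/160000]
  W: [54157/160000, 2743/16000, 61363/160000, 341/3200]

(P^4)[X -> Z] = 2463/6400

Answer: 2463/6400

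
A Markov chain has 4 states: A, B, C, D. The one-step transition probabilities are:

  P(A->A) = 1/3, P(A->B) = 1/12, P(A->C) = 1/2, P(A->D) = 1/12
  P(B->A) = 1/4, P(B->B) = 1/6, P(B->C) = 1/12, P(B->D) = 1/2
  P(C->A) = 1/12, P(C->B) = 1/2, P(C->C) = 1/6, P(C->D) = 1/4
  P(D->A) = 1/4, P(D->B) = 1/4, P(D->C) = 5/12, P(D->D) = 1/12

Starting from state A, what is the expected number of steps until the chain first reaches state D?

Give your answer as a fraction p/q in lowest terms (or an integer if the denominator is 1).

Answer: 2412/553

Derivation:
Let h_i = expected steps to first reach D from state i.
Boundary: h_D = 0.
First-step equations for the other states:
  h_A = 1 + 1/3*h_A + 1/12*h_B + 1/2*h_C + 1/12*h_D
  h_B = 1 + 1/4*h_A + 1/6*h_B + 1/12*h_C + 1/2*h_D
  h_C = 1 + 1/12*h_A + 1/2*h_B + 1/6*h_C + 1/4*h_D

Substituting h_D = 0 and rearranging gives the linear system (I - Q) h = 1:
  [2/3, -1/12, -1/2] . (h_A, h_B, h_C) = 1
  [-1/4, 5/6, -1/12] . (h_A, h_B, h_C) = 1
  [-1/12, -1/2, 5/6] . (h_A, h_B, h_C) = 1

Solving yields:
  h_A = 2412/553
  h_B = 1572/553
  h_C = 264/79

Starting state is A, so the expected hitting time is h_A = 2412/553.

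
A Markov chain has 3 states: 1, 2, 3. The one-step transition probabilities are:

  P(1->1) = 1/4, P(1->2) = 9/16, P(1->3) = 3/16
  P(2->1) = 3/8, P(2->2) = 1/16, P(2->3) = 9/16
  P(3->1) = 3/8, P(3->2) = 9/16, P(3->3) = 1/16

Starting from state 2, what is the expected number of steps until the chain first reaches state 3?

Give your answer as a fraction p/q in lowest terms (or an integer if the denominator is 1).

Let h_i = expected steps to first reach 3 from state i.
Boundary: h_3 = 0.
First-step equations for the other states:
  h_1 = 1 + 1/4*h_1 + 9/16*h_2 + 3/16*h_3
  h_2 = 1 + 3/8*h_1 + 1/16*h_2 + 9/16*h_3

Substituting h_3 = 0 and rearranging gives the linear system (I - Q) h = 1:
  [3/4, -9/16] . (h_1, h_2) = 1
  [-3/8, 15/16] . (h_1, h_2) = 1

Solving yields:
  h_1 = 64/21
  h_2 = 16/7

Starting state is 2, so the expected hitting time is h_2 = 16/7.

Answer: 16/7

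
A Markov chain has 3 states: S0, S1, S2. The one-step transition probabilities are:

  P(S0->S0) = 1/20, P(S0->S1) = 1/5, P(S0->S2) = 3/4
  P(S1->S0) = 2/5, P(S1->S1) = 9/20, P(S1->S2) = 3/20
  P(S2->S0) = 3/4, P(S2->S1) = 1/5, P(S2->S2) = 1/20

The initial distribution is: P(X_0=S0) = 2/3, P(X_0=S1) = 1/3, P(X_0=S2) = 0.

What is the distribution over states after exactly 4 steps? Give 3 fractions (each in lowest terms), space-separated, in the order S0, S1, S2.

Propagating the distribution step by step (d_{t+1} = d_t * P):
d_0 = (S0=2/3, S1=1/3, S2=0)
  d_1[S0] = 2/3*1/20 + 1/3*2/5 + 0*3/4 = 1/6
  d_1[S1] = 2/3*1/5 + 1/3*9/20 + 0*1/5 = 17/60
  d_1[S2] = 2/3*3/4 + 1/3*3/20 + 0*1/20 = 11/20
d_1 = (S0=1/6, S1=17/60, S2=11/20)
  d_2[S0] = 1/6*1/20 + 17/60*2/5 + 11/20*3/4 = 641/1200
  d_2[S1] = 1/6*1/5 + 17/60*9/20 + 11/20*1/5 = 13/48
  d_2[S2] = 1/6*3/4 + 17/60*3/20 + 11/20*1/20 = 39/200
d_2 = (S0=641/1200, S1=13/48, S2=39/200)
  d_3[S0] = 641/1200*1/20 + 13/48*2/5 + 39/200*3/4 = 6751/24000
  d_3[S1] = 641/1200*1/5 + 13/48*9/20 + 39/200*1/5 = 257/960
  d_3[S2] = 641/1200*3/4 + 13/48*3/20 + 39/200*1/20 = 451/1000
d_3 = (S0=6751/24000, S1=257/960, S2=451/1000)
  d_4[S0] = 6751/24000*1/20 + 257/960*2/5 + 451/1000*3/4 = 220511/480000
  d_4[S1] = 6751/24000*1/5 + 257/960*9/20 + 451/1000*1/5 = 205/768
  d_4[S2] = 6751/24000*3/4 + 257/960*3/20 + 451/1000*1/20 = 10947/40000
d_4 = (S0=220511/480000, S1=205/768, S2=10947/40000)

Answer: 220511/480000 205/768 10947/40000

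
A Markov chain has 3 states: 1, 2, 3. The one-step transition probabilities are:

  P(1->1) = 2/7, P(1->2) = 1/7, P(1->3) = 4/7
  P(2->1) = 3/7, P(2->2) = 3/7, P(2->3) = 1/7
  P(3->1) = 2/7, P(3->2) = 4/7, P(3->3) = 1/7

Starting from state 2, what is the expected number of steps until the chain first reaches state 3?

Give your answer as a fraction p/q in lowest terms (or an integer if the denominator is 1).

Answer: 56/17

Derivation:
Let h_i = expected steps to first reach 3 from state i.
Boundary: h_3 = 0.
First-step equations for the other states:
  h_1 = 1 + 2/7*h_1 + 1/7*h_2 + 4/7*h_3
  h_2 = 1 + 3/7*h_1 + 3/7*h_2 + 1/7*h_3

Substituting h_3 = 0 and rearranging gives the linear system (I - Q) h = 1:
  [5/7, -1/7] . (h_1, h_2) = 1
  [-3/7, 4/7] . (h_1, h_2) = 1

Solving yields:
  h_1 = 35/17
  h_2 = 56/17

Starting state is 2, so the expected hitting time is h_2 = 56/17.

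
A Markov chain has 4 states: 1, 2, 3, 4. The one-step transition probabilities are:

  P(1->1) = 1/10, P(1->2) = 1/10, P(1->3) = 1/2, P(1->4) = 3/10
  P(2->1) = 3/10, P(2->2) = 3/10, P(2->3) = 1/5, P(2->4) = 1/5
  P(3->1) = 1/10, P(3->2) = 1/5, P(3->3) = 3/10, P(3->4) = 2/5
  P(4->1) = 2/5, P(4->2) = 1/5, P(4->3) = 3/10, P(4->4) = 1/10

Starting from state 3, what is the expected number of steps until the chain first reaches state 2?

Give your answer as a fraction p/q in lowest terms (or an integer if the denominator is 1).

Let h_i = expected steps to first reach 2 from state i.
Boundary: h_2 = 0.
First-step equations for the other states:
  h_1 = 1 + 1/10*h_1 + 1/10*h_2 + 1/2*h_3 + 3/10*h_4
  h_3 = 1 + 1/10*h_1 + 1/5*h_2 + 3/10*h_3 + 2/5*h_4
  h_4 = 1 + 2/5*h_1 + 1/5*h_2 + 3/10*h_3 + 1/10*h_4

Substituting h_2 = 0 and rearranging gives the linear system (I - Q) h = 1:
  [9/10, -1/2, -3/10] . (h_1, h_3, h_4) = 1
  [-1/10, 7/10, -2/5] . (h_1, h_3, h_4) = 1
  [-2/5, -3/10, 9/10] . (h_1, h_3, h_4) = 1

Solving yields:
  h_1 = 1460/241
  h_3 = 1330/241
  h_4 = 1360/241

Starting state is 3, so the expected hitting time is h_3 = 1330/241.

Answer: 1330/241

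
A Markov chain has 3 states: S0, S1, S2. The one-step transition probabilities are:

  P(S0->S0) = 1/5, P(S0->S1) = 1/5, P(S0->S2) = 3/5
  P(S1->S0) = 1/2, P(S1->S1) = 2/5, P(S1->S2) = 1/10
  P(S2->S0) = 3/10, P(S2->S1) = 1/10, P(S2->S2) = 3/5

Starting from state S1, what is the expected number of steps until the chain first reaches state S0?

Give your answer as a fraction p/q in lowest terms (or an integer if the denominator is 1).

Answer: 50/23

Derivation:
Let h_i = expected steps to first reach S0 from state i.
Boundary: h_S0 = 0.
First-step equations for the other states:
  h_S1 = 1 + 1/2*h_S0 + 2/5*h_S1 + 1/10*h_S2
  h_S2 = 1 + 3/10*h_S0 + 1/10*h_S1 + 3/5*h_S2

Substituting h_S0 = 0 and rearranging gives the linear system (I - Q) h = 1:
  [3/5, -1/10] . (h_S1, h_S2) = 1
  [-1/10, 2/5] . (h_S1, h_S2) = 1

Solving yields:
  h_S1 = 50/23
  h_S2 = 70/23

Starting state is S1, so the expected hitting time is h_S1 = 50/23.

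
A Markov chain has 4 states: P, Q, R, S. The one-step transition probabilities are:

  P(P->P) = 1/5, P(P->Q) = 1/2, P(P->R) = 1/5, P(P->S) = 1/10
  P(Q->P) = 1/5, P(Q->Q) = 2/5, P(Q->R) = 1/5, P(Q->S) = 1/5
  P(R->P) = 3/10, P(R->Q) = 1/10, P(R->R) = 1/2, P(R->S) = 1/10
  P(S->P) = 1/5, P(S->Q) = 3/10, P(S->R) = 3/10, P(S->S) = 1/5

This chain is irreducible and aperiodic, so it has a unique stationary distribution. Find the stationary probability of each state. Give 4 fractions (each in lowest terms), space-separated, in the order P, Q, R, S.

Answer: 164/711 25/79 218/711 104/711

Derivation:
The stationary distribution satisfies pi = pi * P, i.e.:
  pi_P = 1/5*pi_P + 1/5*pi_Q + 3/10*pi_R + 1/5*pi_S
  pi_Q = 1/2*pi_P + 2/5*pi_Q + 1/10*pi_R + 3/10*pi_S
  pi_R = 1/5*pi_P + 1/5*pi_Q + 1/2*pi_R + 3/10*pi_S
  pi_S = 1/10*pi_P + 1/5*pi_Q + 1/10*pi_R + 1/5*pi_S
with normalization: pi_P + pi_Q + pi_R + pi_S = 1.

Using the first 3 balance equations plus normalization, the linear system A*pi = b is:
  [-4/5, 1/5, 3/10, 1/5] . pi = 0
  [1/2, -3/5, 1/10, 3/10] . pi = 0
  [1/5, 1/5, -1/2, 3/10] . pi = 0
  [1, 1, 1, 1] . pi = 1

Solving yields:
  pi_P = 164/711
  pi_Q = 25/79
  pi_R = 218/711
  pi_S = 104/711

Verification (pi * P):
  164/711*1/5 + 25/79*1/5 + 218/711*3/10 + 104/711*1/5 = 164/711 = pi_P  (ok)
  164/711*1/2 + 25/79*2/5 + 218/711*1/10 + 104/711*3/10 = 25/79 = pi_Q  (ok)
  164/711*1/5 + 25/79*1/5 + 218/711*1/2 + 104/711*3/10 = 218/711 = pi_R  (ok)
  164/711*1/10 + 25/79*1/5 + 218/711*1/10 + 104/711*1/5 = 104/711 = pi_S  (ok)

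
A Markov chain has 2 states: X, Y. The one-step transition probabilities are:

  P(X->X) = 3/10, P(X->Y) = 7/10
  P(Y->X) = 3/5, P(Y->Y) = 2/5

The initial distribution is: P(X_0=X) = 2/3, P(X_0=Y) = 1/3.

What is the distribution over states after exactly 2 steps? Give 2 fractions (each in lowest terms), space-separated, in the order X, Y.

Propagating the distribution step by step (d_{t+1} = d_t * P):
d_0 = (X=2/3, Y=1/3)
  d_1[X] = 2/3*3/10 + 1/3*3/5 = 2/5
  d_1[Y] = 2/3*7/10 + 1/3*2/5 = 3/5
d_1 = (X=2/5, Y=3/5)
  d_2[X] = 2/5*3/10 + 3/5*3/5 = 12/25
  d_2[Y] = 2/5*7/10 + 3/5*2/5 = 13/25
d_2 = (X=12/25, Y=13/25)

Answer: 12/25 13/25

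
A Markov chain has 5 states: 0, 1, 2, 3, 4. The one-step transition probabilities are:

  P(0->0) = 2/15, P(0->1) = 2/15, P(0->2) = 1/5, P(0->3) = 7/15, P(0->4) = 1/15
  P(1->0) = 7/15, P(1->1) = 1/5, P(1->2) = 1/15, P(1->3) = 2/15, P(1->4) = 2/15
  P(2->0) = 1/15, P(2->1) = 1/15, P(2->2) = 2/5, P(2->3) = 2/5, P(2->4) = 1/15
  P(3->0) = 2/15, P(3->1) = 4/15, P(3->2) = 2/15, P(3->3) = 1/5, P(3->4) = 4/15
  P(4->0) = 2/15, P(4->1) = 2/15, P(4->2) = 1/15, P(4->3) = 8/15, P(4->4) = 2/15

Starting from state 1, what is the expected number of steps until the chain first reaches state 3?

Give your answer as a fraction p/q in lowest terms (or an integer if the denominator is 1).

Answer: 46800/14461

Derivation:
Let h_i = expected steps to first reach 3 from state i.
Boundary: h_3 = 0.
First-step equations for the other states:
  h_0 = 1 + 2/15*h_0 + 2/15*h_1 + 1/5*h_2 + 7/15*h_3 + 1/15*h_4
  h_1 = 1 + 7/15*h_0 + 1/5*h_1 + 1/15*h_2 + 2/15*h_3 + 2/15*h_4
  h_2 = 1 + 1/15*h_0 + 1/15*h_1 + 2/5*h_2 + 2/5*h_3 + 1/15*h_4
  h_4 = 1 + 2/15*h_0 + 2/15*h_1 + 1/15*h_2 + 8/15*h_3 + 2/15*h_4

Substituting h_3 = 0 and rearranging gives the linear system (I - Q) h = 1:
  [13/15, -2/15, -1/5, -1/15] . (h_0, h_1, h_2, h_4) = 1
  [-7/15, 4/5, -1/15, -2/15] . (h_0, h_1, h_2, h_4) = 1
  [-1/15, -1/15, 3/5, -1/15] . (h_0, h_1, h_2, h_4) = 1
  [-2/15, -2/15, -1/15, 13/15] . (h_0, h_1, h_2, h_4) = 1

Solving yields:
  h_0 = 34830/14461
  h_1 = 46800/14461
  h_2 = 36735/14461
  h_4 = 32070/14461

Starting state is 1, so the expected hitting time is h_1 = 46800/14461.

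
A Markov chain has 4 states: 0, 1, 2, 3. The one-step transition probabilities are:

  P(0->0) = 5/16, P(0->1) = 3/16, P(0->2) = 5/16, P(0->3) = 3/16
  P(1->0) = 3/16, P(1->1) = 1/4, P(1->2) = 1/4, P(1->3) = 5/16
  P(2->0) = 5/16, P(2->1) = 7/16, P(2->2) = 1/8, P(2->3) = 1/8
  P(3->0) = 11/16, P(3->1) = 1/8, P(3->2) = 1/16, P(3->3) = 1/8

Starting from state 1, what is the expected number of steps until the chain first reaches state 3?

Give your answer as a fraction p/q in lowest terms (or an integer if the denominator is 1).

Answer: 4000/949

Derivation:
Let h_i = expected steps to first reach 3 from state i.
Boundary: h_3 = 0.
First-step equations for the other states:
  h_0 = 1 + 5/16*h_0 + 3/16*h_1 + 5/16*h_2 + 3/16*h_3
  h_1 = 1 + 3/16*h_0 + 1/4*h_1 + 1/4*h_2 + 5/16*h_3
  h_2 = 1 + 5/16*h_0 + 7/16*h_1 + 1/8*h_2 + 1/8*h_3

Substituting h_3 = 0 and rearranging gives the linear system (I - Q) h = 1:
  [11/16, -3/16, -5/16] . (h_0, h_1, h_2) = 1
  [-3/16, 3/4, -1/4] . (h_0, h_1, h_2) = 1
  [-5/16, -7/16, 7/8] . (h_0, h_1, h_2) = 1

Solving yields:
  h_0 = 4624/949
  h_1 = 4000/949
  h_2 = 4736/949

Starting state is 1, so the expected hitting time is h_1 = 4000/949.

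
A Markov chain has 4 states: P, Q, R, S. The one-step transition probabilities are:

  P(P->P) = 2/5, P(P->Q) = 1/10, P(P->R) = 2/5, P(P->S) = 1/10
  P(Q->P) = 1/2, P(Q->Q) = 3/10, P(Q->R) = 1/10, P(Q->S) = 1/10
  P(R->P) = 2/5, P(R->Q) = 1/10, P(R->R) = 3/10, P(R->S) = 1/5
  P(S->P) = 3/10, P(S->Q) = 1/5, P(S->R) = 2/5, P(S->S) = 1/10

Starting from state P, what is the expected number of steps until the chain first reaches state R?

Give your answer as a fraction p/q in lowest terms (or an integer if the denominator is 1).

Answer: 800/287

Derivation:
Let h_i = expected steps to first reach R from state i.
Boundary: h_R = 0.
First-step equations for the other states:
  h_P = 1 + 2/5*h_P + 1/10*h_Q + 2/5*h_R + 1/10*h_S
  h_Q = 1 + 1/2*h_P + 3/10*h_Q + 1/10*h_R + 1/10*h_S
  h_S = 1 + 3/10*h_P + 1/5*h_Q + 2/5*h_R + 1/10*h_S

Substituting h_R = 0 and rearranging gives the linear system (I - Q) h = 1:
  [3/5, -1/10, -1/10] . (h_P, h_Q, h_S) = 1
  [-1/2, 7/10, -1/10] . (h_P, h_Q, h_S) = 1
  [-3/10, -1/5, 9/10] . (h_P, h_Q, h_S) = 1

Solving yields:
  h_P = 800/287
  h_Q = 1100/287
  h_S = 830/287

Starting state is P, so the expected hitting time is h_P = 800/287.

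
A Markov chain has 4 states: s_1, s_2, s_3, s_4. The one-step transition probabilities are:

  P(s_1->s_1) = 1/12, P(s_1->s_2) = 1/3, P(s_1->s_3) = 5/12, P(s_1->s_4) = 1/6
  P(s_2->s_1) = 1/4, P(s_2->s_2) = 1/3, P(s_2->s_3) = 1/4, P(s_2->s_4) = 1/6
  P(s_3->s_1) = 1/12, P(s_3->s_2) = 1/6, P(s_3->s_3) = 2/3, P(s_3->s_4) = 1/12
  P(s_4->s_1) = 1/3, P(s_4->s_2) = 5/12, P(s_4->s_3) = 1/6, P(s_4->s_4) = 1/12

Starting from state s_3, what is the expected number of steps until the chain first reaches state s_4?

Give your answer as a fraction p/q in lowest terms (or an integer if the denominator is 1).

Let h_i = expected steps to first reach s_4 from state i.
Boundary: h_s_4 = 0.
First-step equations for the other states:
  h_s_1 = 1 + 1/12*h_s_1 + 1/3*h_s_2 + 5/12*h_s_3 + 1/6*h_s_4
  h_s_2 = 1 + 1/4*h_s_1 + 1/3*h_s_2 + 1/4*h_s_3 + 1/6*h_s_4
  h_s_3 = 1 + 1/12*h_s_1 + 1/6*h_s_2 + 2/3*h_s_3 + 1/12*h_s_4

Substituting h_s_4 = 0 and rearranging gives the linear system (I - Q) h = 1:
  [11/12, -1/3, -5/12] . (h_s_1, h_s_2, h_s_3) = 1
  [-1/4, 2/3, -1/4] . (h_s_1, h_s_2, h_s_3) = 1
  [-1/12, -1/6, 1/3] . (h_s_1, h_s_2, h_s_3) = 1

Solving yields:
  h_s_1 = 8
  h_s_2 = 102/13
  h_s_3 = 116/13

Starting state is s_3, so the expected hitting time is h_s_3 = 116/13.

Answer: 116/13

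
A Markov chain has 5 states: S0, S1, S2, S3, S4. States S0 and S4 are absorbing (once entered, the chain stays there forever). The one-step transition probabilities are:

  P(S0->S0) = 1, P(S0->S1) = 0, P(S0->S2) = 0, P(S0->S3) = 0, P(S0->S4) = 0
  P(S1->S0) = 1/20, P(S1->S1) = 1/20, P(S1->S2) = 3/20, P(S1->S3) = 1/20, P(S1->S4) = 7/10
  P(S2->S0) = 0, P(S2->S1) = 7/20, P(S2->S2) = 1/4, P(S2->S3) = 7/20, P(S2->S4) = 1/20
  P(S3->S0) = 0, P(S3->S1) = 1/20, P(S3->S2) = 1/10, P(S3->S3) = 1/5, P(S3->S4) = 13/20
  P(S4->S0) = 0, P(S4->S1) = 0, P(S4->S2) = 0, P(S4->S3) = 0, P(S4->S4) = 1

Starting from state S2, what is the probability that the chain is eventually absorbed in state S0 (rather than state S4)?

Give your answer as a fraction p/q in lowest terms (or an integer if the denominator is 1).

Let a_i = P(absorbed in S0 | start in state i).
Boundary conditions: a_S0 = 1, a_S4 = 0.
For each transient state i, a_i = sum_j P(i->j) * a_j:
  a_S1 = 1/20*a_S0 + 1/20*a_S1 + 3/20*a_S2 + 1/20*a_S3 + 7/10*a_S4
  a_S2 = 0*a_S0 + 7/20*a_S1 + 1/4*a_S2 + 7/20*a_S3 + 1/20*a_S4
  a_S3 = 0*a_S0 + 1/20*a_S1 + 1/10*a_S2 + 1/5*a_S3 + 13/20*a_S4

Substituting a_S0 = 1 and a_S4 = 0, rearrange to (I - Q) a = r where r[i] = P(i -> S0):
  [19/20, -3/20, -1/20] . (a_S1, a_S2, a_S3) = 1/20
  [-7/20, 3/4, -7/20] . (a_S1, a_S2, a_S3) = 0
  [-1/20, -1/10, 4/5] . (a_S1, a_S2, a_S3) = 0

Solving yields:
  a_S1 = 113/1954
  a_S2 = 119/3908
  a_S3 = 29/3908

Starting state is S2, so the absorption probability is a_S2 = 119/3908.

Answer: 119/3908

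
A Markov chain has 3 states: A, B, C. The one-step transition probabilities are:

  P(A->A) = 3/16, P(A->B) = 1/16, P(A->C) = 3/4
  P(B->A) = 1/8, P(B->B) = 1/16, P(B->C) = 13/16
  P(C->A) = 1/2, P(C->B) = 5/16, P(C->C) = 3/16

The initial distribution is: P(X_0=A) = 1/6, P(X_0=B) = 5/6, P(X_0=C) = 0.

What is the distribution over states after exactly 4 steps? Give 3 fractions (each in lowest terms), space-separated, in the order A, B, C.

Answer: 143587/393216 20795/98304 55483/131072

Derivation:
Propagating the distribution step by step (d_{t+1} = d_t * P):
d_0 = (A=1/6, B=5/6, C=0)
  d_1[A] = 1/6*3/16 + 5/6*1/8 + 0*1/2 = 13/96
  d_1[B] = 1/6*1/16 + 5/6*1/16 + 0*5/16 = 1/16
  d_1[C] = 1/6*3/4 + 5/6*13/16 + 0*3/16 = 77/96
d_1 = (A=13/96, B=1/16, C=77/96)
  d_2[A] = 13/96*3/16 + 1/16*1/8 + 77/96*1/2 = 667/1536
  d_2[B] = 13/96*1/16 + 1/16*1/16 + 77/96*5/16 = 101/384
  d_2[C] = 13/96*3/4 + 1/16*13/16 + 77/96*3/16 = 155/512
d_2 = (A=667/1536, B=101/384, C=155/512)
  d_3[A] = 667/1536*3/16 + 101/384*1/8 + 155/512*1/2 = 6529/24576
  d_3[B] = 667/1536*1/16 + 101/384*1/16 + 155/512*5/16 = 283/2048
  d_3[C] = 667/1536*3/4 + 101/384*13/16 + 155/512*3/16 = 14651/24576
d_3 = (A=6529/24576, B=283/2048, C=14651/24576)
  d_4[A] = 6529/24576*3/16 + 283/2048*1/8 + 14651/24576*1/2 = 143587/393216
  d_4[B] = 6529/24576*1/16 + 283/2048*1/16 + 14651/24576*5/16 = 20795/98304
  d_4[C] = 6529/24576*3/4 + 283/2048*13/16 + 14651/24576*3/16 = 55483/131072
d_4 = (A=143587/393216, B=20795/98304, C=55483/131072)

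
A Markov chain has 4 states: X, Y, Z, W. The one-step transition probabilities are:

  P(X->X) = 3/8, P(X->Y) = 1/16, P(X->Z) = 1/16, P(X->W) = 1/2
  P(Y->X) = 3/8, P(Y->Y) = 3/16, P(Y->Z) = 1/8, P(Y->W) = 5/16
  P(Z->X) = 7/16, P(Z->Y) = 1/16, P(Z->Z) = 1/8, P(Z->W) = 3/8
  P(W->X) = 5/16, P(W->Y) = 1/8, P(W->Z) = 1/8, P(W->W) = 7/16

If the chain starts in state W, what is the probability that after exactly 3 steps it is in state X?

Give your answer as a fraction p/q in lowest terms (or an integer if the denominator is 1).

Answer: 363/1024

Derivation:
Computing P^3 by repeated multiplication:
P^1 =
  X: [3/8, 1/16, 1/16, 1/2]
  Y: [3/8, 3/16, 1/8, 5/16]
  Z: [7/16, 1/16, 1/8, 3/8]
  W: [5/16, 1/8, 1/8, 7/16]
P^2 =
  X: [89/256, 13/128, 13/128, 115/256]
  Y: [93/256, 27/256, 13/128, 55/128]
  Z: [23/64, 3/32, 25/256, 115/256]
  W: [91/256, 27/256, 27/256, 111/256]
P^3 =
  X: [1447/4096, 423/4096, 423/4096, 1803/4096]
  Y: [363/1024, 105/1024, 419/4096, 1805/4096]
  Z: [723/2048, 419/4096, 105/1024, 1811/4096]
  W: [363/1024, 421/4096, 421/4096, 901/2048]

(P^3)[W -> X] = 363/1024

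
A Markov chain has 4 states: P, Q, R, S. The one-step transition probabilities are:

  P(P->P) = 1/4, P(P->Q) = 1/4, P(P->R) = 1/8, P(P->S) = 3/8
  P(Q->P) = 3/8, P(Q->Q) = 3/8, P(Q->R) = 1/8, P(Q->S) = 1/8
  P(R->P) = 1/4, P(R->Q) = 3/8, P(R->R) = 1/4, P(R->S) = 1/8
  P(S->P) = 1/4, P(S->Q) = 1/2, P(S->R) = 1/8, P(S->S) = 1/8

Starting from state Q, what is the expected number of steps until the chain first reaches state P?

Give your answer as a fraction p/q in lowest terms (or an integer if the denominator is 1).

Answer: 448/153

Derivation:
Let h_i = expected steps to first reach P from state i.
Boundary: h_P = 0.
First-step equations for the other states:
  h_Q = 1 + 3/8*h_P + 3/8*h_Q + 1/8*h_R + 1/8*h_S
  h_R = 1 + 1/4*h_P + 3/8*h_Q + 1/4*h_R + 1/8*h_S
  h_S = 1 + 1/4*h_P + 1/2*h_Q + 1/8*h_R + 1/8*h_S

Substituting h_P = 0 and rearranging gives the linear system (I - Q) h = 1:
  [5/8, -1/8, -1/8] . (h_Q, h_R, h_S) = 1
  [-3/8, 3/4, -1/8] . (h_Q, h_R, h_S) = 1
  [-1/2, -1/8, 7/8] . (h_Q, h_R, h_S) = 1

Solving yields:
  h_Q = 448/153
  h_R = 512/153
  h_S = 56/17

Starting state is Q, so the expected hitting time is h_Q = 448/153.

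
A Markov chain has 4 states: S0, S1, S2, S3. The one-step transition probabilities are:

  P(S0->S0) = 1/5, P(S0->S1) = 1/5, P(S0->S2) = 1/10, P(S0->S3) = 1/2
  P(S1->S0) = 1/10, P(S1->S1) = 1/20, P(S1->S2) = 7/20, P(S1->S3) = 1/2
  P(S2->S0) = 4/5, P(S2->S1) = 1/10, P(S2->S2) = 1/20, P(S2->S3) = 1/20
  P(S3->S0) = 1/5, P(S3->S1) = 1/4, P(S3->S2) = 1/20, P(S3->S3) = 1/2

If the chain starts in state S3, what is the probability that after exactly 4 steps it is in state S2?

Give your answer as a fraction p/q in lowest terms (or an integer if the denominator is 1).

Computing P^4 by repeated multiplication:
P^1 =
  S0: [1/5, 1/5, 1/10, 1/2]
  S1: [1/10, 1/20, 7/20, 1/2]
  S2: [4/5, 1/10, 1/20, 1/20]
  S3: [1/5, 1/4, 1/20, 1/2]
P^2 =
  S0: [6/25, 37/200, 3/25, 91/200]
  S1: [81/200, 73/400, 7/100, 137/400]
  S2: [11/50, 73/400, 3/25, 191/400]
  S3: [41/200, 73/400, 27/200, 191/400]
P^3 =
  S0: [507/2000, 183/1000, 47/400, 223/500]
  S1: [179/800, 731/4000, 1/8, 937/2000]
  S2: [203/800, 369/2000, 463/4000, 223/500]
  S3: [1051/4000, 183/1000, 23/200, 1757/4000]
P^4 =
  S0: [1261/5000, 1831/10000, 4703/40000, 3577/8000]
  S1: [10269/40000, 14681/80000, 9281/80000, 71/160]
  S2: [251/1000, 3661/20000, 9443/80000, 35833/80000]
  S3: [2507/10000, 14641/80000, 9443/80000, 1793/4000]

(P^4)[S3 -> S2] = 9443/80000

Answer: 9443/80000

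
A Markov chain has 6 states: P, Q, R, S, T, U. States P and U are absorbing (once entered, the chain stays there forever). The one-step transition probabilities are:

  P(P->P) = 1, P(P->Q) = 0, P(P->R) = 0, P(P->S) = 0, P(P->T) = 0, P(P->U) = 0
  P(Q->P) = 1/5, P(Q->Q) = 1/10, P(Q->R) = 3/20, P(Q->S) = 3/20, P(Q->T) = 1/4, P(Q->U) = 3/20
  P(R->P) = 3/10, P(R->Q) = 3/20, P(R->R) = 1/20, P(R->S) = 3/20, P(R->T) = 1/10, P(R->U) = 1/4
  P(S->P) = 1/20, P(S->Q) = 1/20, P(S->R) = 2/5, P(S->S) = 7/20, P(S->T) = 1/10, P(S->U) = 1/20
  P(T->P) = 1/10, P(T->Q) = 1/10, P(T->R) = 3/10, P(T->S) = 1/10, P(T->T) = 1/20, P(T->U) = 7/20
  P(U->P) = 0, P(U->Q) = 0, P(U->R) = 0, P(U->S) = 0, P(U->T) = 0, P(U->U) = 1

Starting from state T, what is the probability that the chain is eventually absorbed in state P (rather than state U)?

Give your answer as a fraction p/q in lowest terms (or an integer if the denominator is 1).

Let a_i = P(absorbed in P | start in state i).
Boundary conditions: a_P = 1, a_U = 0.
For each transient state i, a_i = sum_j P(i->j) * a_j:
  a_Q = 1/5*a_P + 1/10*a_Q + 3/20*a_R + 3/20*a_S + 1/4*a_T + 3/20*a_U
  a_R = 3/10*a_P + 3/20*a_Q + 1/20*a_R + 3/20*a_S + 1/10*a_T + 1/4*a_U
  a_S = 1/20*a_P + 1/20*a_Q + 2/5*a_R + 7/20*a_S + 1/10*a_T + 1/20*a_U
  a_T = 1/10*a_P + 1/10*a_Q + 3/10*a_R + 1/10*a_S + 1/20*a_T + 7/20*a_U

Substituting a_P = 1 and a_U = 0, rearrange to (I - Q) a = r where r[i] = P(i -> P):
  [9/10, -3/20, -3/20, -1/4] . (a_Q, a_R, a_S, a_T) = 1/5
  [-3/20, 19/20, -3/20, -1/10] . (a_Q, a_R, a_S, a_T) = 3/10
  [-1/20, -2/5, 13/20, -1/10] . (a_Q, a_R, a_S, a_T) = 1/20
  [-1/10, -3/10, -1/10, 19/20] . (a_Q, a_R, a_S, a_T) = 1/10

Solving yields:
  a_Q = 30150/61537
  a_R = 4469/8791
  a_S = 29791/61537
  a_T = 3238/8791

Starting state is T, so the absorption probability is a_T = 3238/8791.

Answer: 3238/8791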